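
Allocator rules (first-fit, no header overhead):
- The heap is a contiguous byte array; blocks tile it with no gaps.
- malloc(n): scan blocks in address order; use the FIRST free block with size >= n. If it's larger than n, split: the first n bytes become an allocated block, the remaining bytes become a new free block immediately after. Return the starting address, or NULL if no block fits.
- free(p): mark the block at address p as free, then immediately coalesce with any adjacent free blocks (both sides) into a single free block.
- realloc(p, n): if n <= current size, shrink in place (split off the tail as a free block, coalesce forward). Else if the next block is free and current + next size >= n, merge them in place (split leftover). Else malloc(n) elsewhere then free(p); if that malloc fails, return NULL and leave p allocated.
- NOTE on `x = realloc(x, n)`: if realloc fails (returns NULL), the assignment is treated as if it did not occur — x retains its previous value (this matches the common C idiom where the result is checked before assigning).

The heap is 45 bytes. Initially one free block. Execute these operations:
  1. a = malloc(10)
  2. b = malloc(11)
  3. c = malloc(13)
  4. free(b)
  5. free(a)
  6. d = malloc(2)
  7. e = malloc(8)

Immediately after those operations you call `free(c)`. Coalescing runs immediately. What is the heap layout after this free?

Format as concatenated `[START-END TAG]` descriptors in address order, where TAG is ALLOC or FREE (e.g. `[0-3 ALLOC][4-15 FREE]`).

Op 1: a = malloc(10) -> a = 0; heap: [0-9 ALLOC][10-44 FREE]
Op 2: b = malloc(11) -> b = 10; heap: [0-9 ALLOC][10-20 ALLOC][21-44 FREE]
Op 3: c = malloc(13) -> c = 21; heap: [0-9 ALLOC][10-20 ALLOC][21-33 ALLOC][34-44 FREE]
Op 4: free(b) -> (freed b); heap: [0-9 ALLOC][10-20 FREE][21-33 ALLOC][34-44 FREE]
Op 5: free(a) -> (freed a); heap: [0-20 FREE][21-33 ALLOC][34-44 FREE]
Op 6: d = malloc(2) -> d = 0; heap: [0-1 ALLOC][2-20 FREE][21-33 ALLOC][34-44 FREE]
Op 7: e = malloc(8) -> e = 2; heap: [0-1 ALLOC][2-9 ALLOC][10-20 FREE][21-33 ALLOC][34-44 FREE]
free(c): c = 21 -> block [21-33 ALLOC]; mark free, coalesce with adjacent free neighbors -> [0-1 ALLOC][2-9 ALLOC][10-44 FREE]

Answer: [0-1 ALLOC][2-9 ALLOC][10-44 FREE]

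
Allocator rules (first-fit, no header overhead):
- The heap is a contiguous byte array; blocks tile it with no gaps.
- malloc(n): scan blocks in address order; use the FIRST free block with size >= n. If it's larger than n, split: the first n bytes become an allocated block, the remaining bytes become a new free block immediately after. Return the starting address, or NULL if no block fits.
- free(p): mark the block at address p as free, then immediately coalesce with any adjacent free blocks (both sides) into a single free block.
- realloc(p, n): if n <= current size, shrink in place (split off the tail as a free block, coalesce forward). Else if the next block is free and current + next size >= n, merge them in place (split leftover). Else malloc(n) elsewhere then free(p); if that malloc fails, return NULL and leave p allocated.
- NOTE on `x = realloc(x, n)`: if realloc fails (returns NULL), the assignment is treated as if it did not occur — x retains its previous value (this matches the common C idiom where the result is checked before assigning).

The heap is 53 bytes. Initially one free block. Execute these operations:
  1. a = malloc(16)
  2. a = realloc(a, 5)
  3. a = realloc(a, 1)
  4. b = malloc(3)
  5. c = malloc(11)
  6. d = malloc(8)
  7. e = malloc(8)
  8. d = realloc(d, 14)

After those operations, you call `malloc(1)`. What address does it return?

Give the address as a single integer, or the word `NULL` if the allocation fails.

Answer: 15

Derivation:
Op 1: a = malloc(16) -> a = 0; heap: [0-15 ALLOC][16-52 FREE]
Op 2: a = realloc(a, 5) -> a = 0; heap: [0-4 ALLOC][5-52 FREE]
Op 3: a = realloc(a, 1) -> a = 0; heap: [0-0 ALLOC][1-52 FREE]
Op 4: b = malloc(3) -> b = 1; heap: [0-0 ALLOC][1-3 ALLOC][4-52 FREE]
Op 5: c = malloc(11) -> c = 4; heap: [0-0 ALLOC][1-3 ALLOC][4-14 ALLOC][15-52 FREE]
Op 6: d = malloc(8) -> d = 15; heap: [0-0 ALLOC][1-3 ALLOC][4-14 ALLOC][15-22 ALLOC][23-52 FREE]
Op 7: e = malloc(8) -> e = 23; heap: [0-0 ALLOC][1-3 ALLOC][4-14 ALLOC][15-22 ALLOC][23-30 ALLOC][31-52 FREE]
Op 8: d = realloc(d, 14) -> d = 31; heap: [0-0 ALLOC][1-3 ALLOC][4-14 ALLOC][15-22 FREE][23-30 ALLOC][31-44 ALLOC][45-52 FREE]
malloc(1): first-fit scan over [0-0 ALLOC][1-3 ALLOC][4-14 ALLOC][15-22 FREE][23-30 ALLOC][31-44 ALLOC][45-52 FREE] -> 15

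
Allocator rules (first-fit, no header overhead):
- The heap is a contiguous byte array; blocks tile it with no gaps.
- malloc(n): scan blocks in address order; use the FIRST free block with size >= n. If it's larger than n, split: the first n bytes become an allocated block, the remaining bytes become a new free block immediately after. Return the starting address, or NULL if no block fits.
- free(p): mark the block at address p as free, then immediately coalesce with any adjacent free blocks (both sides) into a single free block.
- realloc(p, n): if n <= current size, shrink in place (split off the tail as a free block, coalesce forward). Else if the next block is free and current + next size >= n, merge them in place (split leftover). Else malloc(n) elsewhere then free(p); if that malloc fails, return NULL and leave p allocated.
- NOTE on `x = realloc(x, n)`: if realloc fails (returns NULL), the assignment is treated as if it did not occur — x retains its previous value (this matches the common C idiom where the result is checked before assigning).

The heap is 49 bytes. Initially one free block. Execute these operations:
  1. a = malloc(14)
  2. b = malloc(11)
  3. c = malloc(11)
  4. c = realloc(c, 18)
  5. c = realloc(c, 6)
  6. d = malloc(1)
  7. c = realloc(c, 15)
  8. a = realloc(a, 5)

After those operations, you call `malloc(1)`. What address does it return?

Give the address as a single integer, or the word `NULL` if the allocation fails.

Op 1: a = malloc(14) -> a = 0; heap: [0-13 ALLOC][14-48 FREE]
Op 2: b = malloc(11) -> b = 14; heap: [0-13 ALLOC][14-24 ALLOC][25-48 FREE]
Op 3: c = malloc(11) -> c = 25; heap: [0-13 ALLOC][14-24 ALLOC][25-35 ALLOC][36-48 FREE]
Op 4: c = realloc(c, 18) -> c = 25; heap: [0-13 ALLOC][14-24 ALLOC][25-42 ALLOC][43-48 FREE]
Op 5: c = realloc(c, 6) -> c = 25; heap: [0-13 ALLOC][14-24 ALLOC][25-30 ALLOC][31-48 FREE]
Op 6: d = malloc(1) -> d = 31; heap: [0-13 ALLOC][14-24 ALLOC][25-30 ALLOC][31-31 ALLOC][32-48 FREE]
Op 7: c = realloc(c, 15) -> c = 32; heap: [0-13 ALLOC][14-24 ALLOC][25-30 FREE][31-31 ALLOC][32-46 ALLOC][47-48 FREE]
Op 8: a = realloc(a, 5) -> a = 0; heap: [0-4 ALLOC][5-13 FREE][14-24 ALLOC][25-30 FREE][31-31 ALLOC][32-46 ALLOC][47-48 FREE]
malloc(1): first-fit scan over [0-4 ALLOC][5-13 FREE][14-24 ALLOC][25-30 FREE][31-31 ALLOC][32-46 ALLOC][47-48 FREE] -> 5

Answer: 5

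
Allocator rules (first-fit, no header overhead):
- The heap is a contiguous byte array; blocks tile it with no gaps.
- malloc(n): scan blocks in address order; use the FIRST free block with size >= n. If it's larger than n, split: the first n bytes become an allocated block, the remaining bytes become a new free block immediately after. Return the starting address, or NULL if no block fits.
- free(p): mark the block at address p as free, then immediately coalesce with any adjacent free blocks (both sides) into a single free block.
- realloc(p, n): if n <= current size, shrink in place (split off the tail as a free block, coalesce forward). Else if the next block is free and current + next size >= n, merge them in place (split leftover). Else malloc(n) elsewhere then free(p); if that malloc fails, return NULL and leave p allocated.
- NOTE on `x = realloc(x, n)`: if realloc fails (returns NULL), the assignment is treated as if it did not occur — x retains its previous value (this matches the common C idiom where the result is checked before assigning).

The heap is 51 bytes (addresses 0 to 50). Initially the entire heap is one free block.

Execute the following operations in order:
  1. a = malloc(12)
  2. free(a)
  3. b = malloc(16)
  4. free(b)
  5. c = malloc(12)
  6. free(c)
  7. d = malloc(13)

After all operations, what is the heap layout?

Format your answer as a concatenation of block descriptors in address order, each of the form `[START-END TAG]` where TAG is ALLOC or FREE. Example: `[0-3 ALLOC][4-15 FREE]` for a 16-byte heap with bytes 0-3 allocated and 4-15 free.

Op 1: a = malloc(12) -> a = 0; heap: [0-11 ALLOC][12-50 FREE]
Op 2: free(a) -> (freed a); heap: [0-50 FREE]
Op 3: b = malloc(16) -> b = 0; heap: [0-15 ALLOC][16-50 FREE]
Op 4: free(b) -> (freed b); heap: [0-50 FREE]
Op 5: c = malloc(12) -> c = 0; heap: [0-11 ALLOC][12-50 FREE]
Op 6: free(c) -> (freed c); heap: [0-50 FREE]
Op 7: d = malloc(13) -> d = 0; heap: [0-12 ALLOC][13-50 FREE]

Answer: [0-12 ALLOC][13-50 FREE]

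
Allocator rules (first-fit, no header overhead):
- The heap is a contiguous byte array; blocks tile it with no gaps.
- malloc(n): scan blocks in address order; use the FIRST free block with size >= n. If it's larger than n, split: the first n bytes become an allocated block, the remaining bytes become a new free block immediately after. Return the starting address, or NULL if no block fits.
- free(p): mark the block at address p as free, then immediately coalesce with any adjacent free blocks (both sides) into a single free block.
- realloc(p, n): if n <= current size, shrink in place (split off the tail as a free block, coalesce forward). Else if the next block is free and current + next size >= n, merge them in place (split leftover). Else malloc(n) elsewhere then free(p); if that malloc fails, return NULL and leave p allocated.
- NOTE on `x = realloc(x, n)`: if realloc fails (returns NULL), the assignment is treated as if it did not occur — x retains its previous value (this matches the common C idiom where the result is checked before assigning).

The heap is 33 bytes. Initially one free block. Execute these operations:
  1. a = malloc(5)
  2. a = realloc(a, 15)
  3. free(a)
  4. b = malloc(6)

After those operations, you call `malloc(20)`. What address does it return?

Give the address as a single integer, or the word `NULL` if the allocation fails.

Op 1: a = malloc(5) -> a = 0; heap: [0-4 ALLOC][5-32 FREE]
Op 2: a = realloc(a, 15) -> a = 0; heap: [0-14 ALLOC][15-32 FREE]
Op 3: free(a) -> (freed a); heap: [0-32 FREE]
Op 4: b = malloc(6) -> b = 0; heap: [0-5 ALLOC][6-32 FREE]
malloc(20): first-fit scan over [0-5 ALLOC][6-32 FREE] -> 6

Answer: 6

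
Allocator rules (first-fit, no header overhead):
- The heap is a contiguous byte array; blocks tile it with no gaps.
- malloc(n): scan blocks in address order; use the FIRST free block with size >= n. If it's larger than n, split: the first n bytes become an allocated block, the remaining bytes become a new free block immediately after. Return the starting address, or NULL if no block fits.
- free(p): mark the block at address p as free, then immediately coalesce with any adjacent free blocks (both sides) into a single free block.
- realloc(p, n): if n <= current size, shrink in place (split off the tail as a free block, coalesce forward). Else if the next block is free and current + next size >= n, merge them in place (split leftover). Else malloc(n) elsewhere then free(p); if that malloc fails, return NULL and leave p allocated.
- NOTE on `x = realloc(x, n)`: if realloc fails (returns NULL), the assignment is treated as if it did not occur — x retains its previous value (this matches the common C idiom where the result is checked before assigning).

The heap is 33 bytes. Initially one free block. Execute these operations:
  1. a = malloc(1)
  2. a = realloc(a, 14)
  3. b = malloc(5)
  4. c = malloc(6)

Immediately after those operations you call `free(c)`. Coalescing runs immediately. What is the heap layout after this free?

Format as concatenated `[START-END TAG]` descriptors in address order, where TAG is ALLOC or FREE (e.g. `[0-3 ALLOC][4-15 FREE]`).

Answer: [0-13 ALLOC][14-18 ALLOC][19-32 FREE]

Derivation:
Op 1: a = malloc(1) -> a = 0; heap: [0-0 ALLOC][1-32 FREE]
Op 2: a = realloc(a, 14) -> a = 0; heap: [0-13 ALLOC][14-32 FREE]
Op 3: b = malloc(5) -> b = 14; heap: [0-13 ALLOC][14-18 ALLOC][19-32 FREE]
Op 4: c = malloc(6) -> c = 19; heap: [0-13 ALLOC][14-18 ALLOC][19-24 ALLOC][25-32 FREE]
free(c): c = 19 -> block [19-24 ALLOC]; mark free, coalesce with adjacent free neighbors -> [0-13 ALLOC][14-18 ALLOC][19-32 FREE]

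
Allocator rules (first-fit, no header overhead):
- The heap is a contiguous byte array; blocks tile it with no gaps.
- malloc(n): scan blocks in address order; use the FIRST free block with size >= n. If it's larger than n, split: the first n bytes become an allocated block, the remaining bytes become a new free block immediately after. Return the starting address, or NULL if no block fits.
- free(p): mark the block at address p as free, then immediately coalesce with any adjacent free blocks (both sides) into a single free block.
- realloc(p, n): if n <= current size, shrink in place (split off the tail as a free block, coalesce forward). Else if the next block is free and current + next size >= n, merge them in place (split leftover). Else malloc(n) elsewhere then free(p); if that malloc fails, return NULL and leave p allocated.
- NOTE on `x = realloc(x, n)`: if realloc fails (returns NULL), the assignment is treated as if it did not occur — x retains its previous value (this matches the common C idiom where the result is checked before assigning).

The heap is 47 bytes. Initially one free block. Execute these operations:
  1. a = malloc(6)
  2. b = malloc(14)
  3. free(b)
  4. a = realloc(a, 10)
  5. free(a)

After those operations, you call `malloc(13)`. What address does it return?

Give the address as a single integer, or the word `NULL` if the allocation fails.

Op 1: a = malloc(6) -> a = 0; heap: [0-5 ALLOC][6-46 FREE]
Op 2: b = malloc(14) -> b = 6; heap: [0-5 ALLOC][6-19 ALLOC][20-46 FREE]
Op 3: free(b) -> (freed b); heap: [0-5 ALLOC][6-46 FREE]
Op 4: a = realloc(a, 10) -> a = 0; heap: [0-9 ALLOC][10-46 FREE]
Op 5: free(a) -> (freed a); heap: [0-46 FREE]
malloc(13): first-fit scan over [0-46 FREE] -> 0

Answer: 0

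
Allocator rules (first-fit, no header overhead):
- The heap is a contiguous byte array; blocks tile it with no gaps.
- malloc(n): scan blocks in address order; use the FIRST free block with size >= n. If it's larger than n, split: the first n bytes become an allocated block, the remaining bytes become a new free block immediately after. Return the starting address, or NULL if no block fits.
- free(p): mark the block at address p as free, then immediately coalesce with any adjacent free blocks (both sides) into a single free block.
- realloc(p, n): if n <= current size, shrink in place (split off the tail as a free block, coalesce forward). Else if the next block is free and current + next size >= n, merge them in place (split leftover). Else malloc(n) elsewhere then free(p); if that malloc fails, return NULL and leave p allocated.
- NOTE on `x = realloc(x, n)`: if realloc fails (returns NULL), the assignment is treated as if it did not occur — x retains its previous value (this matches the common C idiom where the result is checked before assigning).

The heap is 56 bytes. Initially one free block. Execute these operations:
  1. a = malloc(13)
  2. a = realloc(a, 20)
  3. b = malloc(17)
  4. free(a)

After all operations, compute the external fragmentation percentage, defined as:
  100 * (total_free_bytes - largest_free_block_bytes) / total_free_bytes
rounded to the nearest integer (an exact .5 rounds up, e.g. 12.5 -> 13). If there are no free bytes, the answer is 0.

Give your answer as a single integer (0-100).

Op 1: a = malloc(13) -> a = 0; heap: [0-12 ALLOC][13-55 FREE]
Op 2: a = realloc(a, 20) -> a = 0; heap: [0-19 ALLOC][20-55 FREE]
Op 3: b = malloc(17) -> b = 20; heap: [0-19 ALLOC][20-36 ALLOC][37-55 FREE]
Op 4: free(a) -> (freed a); heap: [0-19 FREE][20-36 ALLOC][37-55 FREE]
Free blocks: [20 19] total_free=39 largest=20 -> 100*(39-20)/39 = 1900/39 ≈ 48.718 -> rounds to 49

Answer: 49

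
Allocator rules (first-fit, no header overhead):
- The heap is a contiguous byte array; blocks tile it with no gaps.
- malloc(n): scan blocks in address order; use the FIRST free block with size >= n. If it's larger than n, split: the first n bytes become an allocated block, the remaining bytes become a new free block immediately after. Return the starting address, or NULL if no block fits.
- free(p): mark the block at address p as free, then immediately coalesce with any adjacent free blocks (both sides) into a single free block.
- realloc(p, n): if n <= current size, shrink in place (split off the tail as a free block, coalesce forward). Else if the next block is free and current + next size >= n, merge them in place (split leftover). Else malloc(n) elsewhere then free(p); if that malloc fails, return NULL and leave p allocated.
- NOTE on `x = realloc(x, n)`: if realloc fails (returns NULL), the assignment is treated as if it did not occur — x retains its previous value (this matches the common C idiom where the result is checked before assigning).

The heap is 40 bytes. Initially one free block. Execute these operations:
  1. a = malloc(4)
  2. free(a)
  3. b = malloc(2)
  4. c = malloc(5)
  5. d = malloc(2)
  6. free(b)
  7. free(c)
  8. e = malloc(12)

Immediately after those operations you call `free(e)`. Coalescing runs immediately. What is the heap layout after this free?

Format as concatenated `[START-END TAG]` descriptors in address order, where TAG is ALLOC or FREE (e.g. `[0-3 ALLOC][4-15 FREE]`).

Op 1: a = malloc(4) -> a = 0; heap: [0-3 ALLOC][4-39 FREE]
Op 2: free(a) -> (freed a); heap: [0-39 FREE]
Op 3: b = malloc(2) -> b = 0; heap: [0-1 ALLOC][2-39 FREE]
Op 4: c = malloc(5) -> c = 2; heap: [0-1 ALLOC][2-6 ALLOC][7-39 FREE]
Op 5: d = malloc(2) -> d = 7; heap: [0-1 ALLOC][2-6 ALLOC][7-8 ALLOC][9-39 FREE]
Op 6: free(b) -> (freed b); heap: [0-1 FREE][2-6 ALLOC][7-8 ALLOC][9-39 FREE]
Op 7: free(c) -> (freed c); heap: [0-6 FREE][7-8 ALLOC][9-39 FREE]
Op 8: e = malloc(12) -> e = 9; heap: [0-6 FREE][7-8 ALLOC][9-20 ALLOC][21-39 FREE]
free(e): e = 9 -> block [9-20 ALLOC]; mark free, coalesce with adjacent free neighbors -> [0-6 FREE][7-8 ALLOC][9-39 FREE]

Answer: [0-6 FREE][7-8 ALLOC][9-39 FREE]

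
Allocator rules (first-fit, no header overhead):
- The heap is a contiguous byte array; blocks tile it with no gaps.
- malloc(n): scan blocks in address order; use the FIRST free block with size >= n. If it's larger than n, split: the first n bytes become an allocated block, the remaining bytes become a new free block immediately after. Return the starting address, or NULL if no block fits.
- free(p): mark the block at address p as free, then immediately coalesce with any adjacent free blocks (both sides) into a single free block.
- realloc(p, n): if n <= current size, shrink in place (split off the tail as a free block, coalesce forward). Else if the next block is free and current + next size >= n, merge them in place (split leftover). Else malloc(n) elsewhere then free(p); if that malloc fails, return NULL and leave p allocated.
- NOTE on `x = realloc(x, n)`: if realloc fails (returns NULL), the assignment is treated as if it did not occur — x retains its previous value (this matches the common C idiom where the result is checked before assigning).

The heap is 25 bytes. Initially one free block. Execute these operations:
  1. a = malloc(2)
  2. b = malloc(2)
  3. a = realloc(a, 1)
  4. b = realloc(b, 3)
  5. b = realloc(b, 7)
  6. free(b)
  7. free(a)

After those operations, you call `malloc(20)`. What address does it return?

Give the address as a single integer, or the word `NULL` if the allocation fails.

Op 1: a = malloc(2) -> a = 0; heap: [0-1 ALLOC][2-24 FREE]
Op 2: b = malloc(2) -> b = 2; heap: [0-1 ALLOC][2-3 ALLOC][4-24 FREE]
Op 3: a = realloc(a, 1) -> a = 0; heap: [0-0 ALLOC][1-1 FREE][2-3 ALLOC][4-24 FREE]
Op 4: b = realloc(b, 3) -> b = 2; heap: [0-0 ALLOC][1-1 FREE][2-4 ALLOC][5-24 FREE]
Op 5: b = realloc(b, 7) -> b = 2; heap: [0-0 ALLOC][1-1 FREE][2-8 ALLOC][9-24 FREE]
Op 6: free(b) -> (freed b); heap: [0-0 ALLOC][1-24 FREE]
Op 7: free(a) -> (freed a); heap: [0-24 FREE]
malloc(20): first-fit scan over [0-24 FREE] -> 0

Answer: 0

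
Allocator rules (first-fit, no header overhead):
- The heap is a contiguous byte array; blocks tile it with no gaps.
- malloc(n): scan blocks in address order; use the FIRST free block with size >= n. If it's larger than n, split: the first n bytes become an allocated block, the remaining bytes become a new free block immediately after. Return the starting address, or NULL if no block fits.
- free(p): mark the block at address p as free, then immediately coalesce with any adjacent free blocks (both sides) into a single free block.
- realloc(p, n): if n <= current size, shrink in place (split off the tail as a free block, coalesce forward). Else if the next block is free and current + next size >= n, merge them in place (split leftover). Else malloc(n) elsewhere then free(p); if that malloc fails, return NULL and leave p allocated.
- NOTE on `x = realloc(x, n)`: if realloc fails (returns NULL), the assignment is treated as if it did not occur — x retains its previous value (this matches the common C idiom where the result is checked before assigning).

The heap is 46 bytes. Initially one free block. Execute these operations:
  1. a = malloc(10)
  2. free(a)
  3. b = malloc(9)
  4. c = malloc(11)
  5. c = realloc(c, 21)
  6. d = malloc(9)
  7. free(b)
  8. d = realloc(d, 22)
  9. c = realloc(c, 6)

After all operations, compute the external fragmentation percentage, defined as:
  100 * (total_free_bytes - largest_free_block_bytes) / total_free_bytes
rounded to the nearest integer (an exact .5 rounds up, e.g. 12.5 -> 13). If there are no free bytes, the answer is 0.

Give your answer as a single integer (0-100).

Op 1: a = malloc(10) -> a = 0; heap: [0-9 ALLOC][10-45 FREE]
Op 2: free(a) -> (freed a); heap: [0-45 FREE]
Op 3: b = malloc(9) -> b = 0; heap: [0-8 ALLOC][9-45 FREE]
Op 4: c = malloc(11) -> c = 9; heap: [0-8 ALLOC][9-19 ALLOC][20-45 FREE]
Op 5: c = realloc(c, 21) -> c = 9; heap: [0-8 ALLOC][9-29 ALLOC][30-45 FREE]
Op 6: d = malloc(9) -> d = 30; heap: [0-8 ALLOC][9-29 ALLOC][30-38 ALLOC][39-45 FREE]
Op 7: free(b) -> (freed b); heap: [0-8 FREE][9-29 ALLOC][30-38 ALLOC][39-45 FREE]
Op 8: d = realloc(d, 22) -> NULL (d unchanged); heap: [0-8 FREE][9-29 ALLOC][30-38 ALLOC][39-45 FREE]
Op 9: c = realloc(c, 6) -> c = 9; heap: [0-8 FREE][9-14 ALLOC][15-29 FREE][30-38 ALLOC][39-45 FREE]
Free blocks: [9 15 7] total_free=31 largest=15 -> 100*(31-15)/31 = 1600/31 ≈ 51.613 -> rounds to 52

Answer: 52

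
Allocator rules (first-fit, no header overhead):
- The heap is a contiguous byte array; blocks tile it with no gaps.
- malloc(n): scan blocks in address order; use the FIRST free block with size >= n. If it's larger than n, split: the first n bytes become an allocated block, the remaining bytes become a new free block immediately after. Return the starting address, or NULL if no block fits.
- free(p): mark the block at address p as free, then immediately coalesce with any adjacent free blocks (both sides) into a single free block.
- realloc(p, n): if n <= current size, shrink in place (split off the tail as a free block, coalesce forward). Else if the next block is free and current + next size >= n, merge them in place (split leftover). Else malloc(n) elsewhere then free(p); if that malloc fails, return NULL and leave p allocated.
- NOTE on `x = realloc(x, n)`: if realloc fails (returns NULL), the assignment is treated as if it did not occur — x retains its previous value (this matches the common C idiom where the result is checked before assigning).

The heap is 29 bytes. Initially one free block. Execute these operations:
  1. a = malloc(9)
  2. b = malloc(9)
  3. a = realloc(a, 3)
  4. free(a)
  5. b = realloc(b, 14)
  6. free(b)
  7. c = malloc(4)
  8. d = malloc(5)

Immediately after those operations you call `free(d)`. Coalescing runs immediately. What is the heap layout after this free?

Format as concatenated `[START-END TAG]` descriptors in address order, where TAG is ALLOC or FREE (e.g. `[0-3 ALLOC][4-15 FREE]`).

Op 1: a = malloc(9) -> a = 0; heap: [0-8 ALLOC][9-28 FREE]
Op 2: b = malloc(9) -> b = 9; heap: [0-8 ALLOC][9-17 ALLOC][18-28 FREE]
Op 3: a = realloc(a, 3) -> a = 0; heap: [0-2 ALLOC][3-8 FREE][9-17 ALLOC][18-28 FREE]
Op 4: free(a) -> (freed a); heap: [0-8 FREE][9-17 ALLOC][18-28 FREE]
Op 5: b = realloc(b, 14) -> b = 9; heap: [0-8 FREE][9-22 ALLOC][23-28 FREE]
Op 6: free(b) -> (freed b); heap: [0-28 FREE]
Op 7: c = malloc(4) -> c = 0; heap: [0-3 ALLOC][4-28 FREE]
Op 8: d = malloc(5) -> d = 4; heap: [0-3 ALLOC][4-8 ALLOC][9-28 FREE]
free(d): d = 4 -> block [4-8 ALLOC]; mark free, coalesce with adjacent free neighbors -> [0-3 ALLOC][4-28 FREE]

Answer: [0-3 ALLOC][4-28 FREE]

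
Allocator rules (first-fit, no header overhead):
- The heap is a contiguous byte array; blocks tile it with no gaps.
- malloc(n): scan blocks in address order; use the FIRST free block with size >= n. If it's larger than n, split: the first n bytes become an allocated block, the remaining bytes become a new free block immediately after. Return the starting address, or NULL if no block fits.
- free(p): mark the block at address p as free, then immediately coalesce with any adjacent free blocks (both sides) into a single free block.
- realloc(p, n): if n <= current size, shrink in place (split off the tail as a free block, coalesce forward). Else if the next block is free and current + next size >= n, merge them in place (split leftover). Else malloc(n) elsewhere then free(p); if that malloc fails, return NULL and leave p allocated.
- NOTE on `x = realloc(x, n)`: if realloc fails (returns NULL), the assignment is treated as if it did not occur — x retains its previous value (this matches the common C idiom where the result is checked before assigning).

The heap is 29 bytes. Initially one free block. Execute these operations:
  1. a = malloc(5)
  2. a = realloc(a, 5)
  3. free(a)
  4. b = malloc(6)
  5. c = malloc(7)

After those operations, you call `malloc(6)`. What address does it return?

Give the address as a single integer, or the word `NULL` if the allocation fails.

Answer: 13

Derivation:
Op 1: a = malloc(5) -> a = 0; heap: [0-4 ALLOC][5-28 FREE]
Op 2: a = realloc(a, 5) -> a = 0; heap: [0-4 ALLOC][5-28 FREE]
Op 3: free(a) -> (freed a); heap: [0-28 FREE]
Op 4: b = malloc(6) -> b = 0; heap: [0-5 ALLOC][6-28 FREE]
Op 5: c = malloc(7) -> c = 6; heap: [0-5 ALLOC][6-12 ALLOC][13-28 FREE]
malloc(6): first-fit scan over [0-5 ALLOC][6-12 ALLOC][13-28 FREE] -> 13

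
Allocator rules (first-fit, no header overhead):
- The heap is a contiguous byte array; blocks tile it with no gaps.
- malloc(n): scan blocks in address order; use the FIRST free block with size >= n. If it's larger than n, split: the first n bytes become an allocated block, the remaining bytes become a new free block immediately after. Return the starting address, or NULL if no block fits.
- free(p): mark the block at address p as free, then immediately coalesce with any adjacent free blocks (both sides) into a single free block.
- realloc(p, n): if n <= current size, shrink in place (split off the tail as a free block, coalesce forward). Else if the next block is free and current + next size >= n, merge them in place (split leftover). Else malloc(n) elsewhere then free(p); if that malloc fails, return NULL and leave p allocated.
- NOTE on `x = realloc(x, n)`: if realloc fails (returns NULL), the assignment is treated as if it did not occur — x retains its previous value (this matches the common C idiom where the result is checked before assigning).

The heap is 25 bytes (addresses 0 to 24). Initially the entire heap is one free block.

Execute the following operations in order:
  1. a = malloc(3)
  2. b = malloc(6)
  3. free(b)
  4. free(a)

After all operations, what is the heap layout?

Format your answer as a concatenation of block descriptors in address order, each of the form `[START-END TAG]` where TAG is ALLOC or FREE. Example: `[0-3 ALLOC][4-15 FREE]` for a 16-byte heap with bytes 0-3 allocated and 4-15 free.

Op 1: a = malloc(3) -> a = 0; heap: [0-2 ALLOC][3-24 FREE]
Op 2: b = malloc(6) -> b = 3; heap: [0-2 ALLOC][3-8 ALLOC][9-24 FREE]
Op 3: free(b) -> (freed b); heap: [0-2 ALLOC][3-24 FREE]
Op 4: free(a) -> (freed a); heap: [0-24 FREE]

Answer: [0-24 FREE]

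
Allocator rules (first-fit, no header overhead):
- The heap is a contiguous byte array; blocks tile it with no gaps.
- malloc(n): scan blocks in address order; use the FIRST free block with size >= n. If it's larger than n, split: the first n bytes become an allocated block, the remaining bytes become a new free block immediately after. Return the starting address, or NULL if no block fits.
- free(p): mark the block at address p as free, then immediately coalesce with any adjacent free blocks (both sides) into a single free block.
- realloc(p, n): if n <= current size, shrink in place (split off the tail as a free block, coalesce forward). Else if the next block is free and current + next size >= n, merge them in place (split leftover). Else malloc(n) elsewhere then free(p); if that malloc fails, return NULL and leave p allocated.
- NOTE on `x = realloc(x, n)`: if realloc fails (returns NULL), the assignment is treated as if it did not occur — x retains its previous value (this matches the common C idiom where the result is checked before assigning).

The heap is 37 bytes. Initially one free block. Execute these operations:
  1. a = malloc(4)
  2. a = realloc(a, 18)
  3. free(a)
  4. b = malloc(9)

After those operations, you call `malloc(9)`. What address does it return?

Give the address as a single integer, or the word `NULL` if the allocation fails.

Op 1: a = malloc(4) -> a = 0; heap: [0-3 ALLOC][4-36 FREE]
Op 2: a = realloc(a, 18) -> a = 0; heap: [0-17 ALLOC][18-36 FREE]
Op 3: free(a) -> (freed a); heap: [0-36 FREE]
Op 4: b = malloc(9) -> b = 0; heap: [0-8 ALLOC][9-36 FREE]
malloc(9): first-fit scan over [0-8 ALLOC][9-36 FREE] -> 9

Answer: 9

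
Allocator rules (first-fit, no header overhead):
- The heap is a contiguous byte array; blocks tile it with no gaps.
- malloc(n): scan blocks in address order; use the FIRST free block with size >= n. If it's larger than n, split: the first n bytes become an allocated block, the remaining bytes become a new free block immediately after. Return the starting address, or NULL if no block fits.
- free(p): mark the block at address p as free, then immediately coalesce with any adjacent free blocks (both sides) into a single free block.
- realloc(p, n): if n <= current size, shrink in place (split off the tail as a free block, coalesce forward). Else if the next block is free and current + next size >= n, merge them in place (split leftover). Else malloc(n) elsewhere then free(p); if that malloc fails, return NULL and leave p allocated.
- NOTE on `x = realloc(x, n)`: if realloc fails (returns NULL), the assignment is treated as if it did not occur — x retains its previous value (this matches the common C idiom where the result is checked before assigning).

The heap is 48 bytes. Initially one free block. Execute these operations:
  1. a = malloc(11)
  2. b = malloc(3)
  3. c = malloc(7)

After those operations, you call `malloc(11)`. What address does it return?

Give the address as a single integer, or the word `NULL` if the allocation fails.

Op 1: a = malloc(11) -> a = 0; heap: [0-10 ALLOC][11-47 FREE]
Op 2: b = malloc(3) -> b = 11; heap: [0-10 ALLOC][11-13 ALLOC][14-47 FREE]
Op 3: c = malloc(7) -> c = 14; heap: [0-10 ALLOC][11-13 ALLOC][14-20 ALLOC][21-47 FREE]
malloc(11): first-fit scan over [0-10 ALLOC][11-13 ALLOC][14-20 ALLOC][21-47 FREE] -> 21

Answer: 21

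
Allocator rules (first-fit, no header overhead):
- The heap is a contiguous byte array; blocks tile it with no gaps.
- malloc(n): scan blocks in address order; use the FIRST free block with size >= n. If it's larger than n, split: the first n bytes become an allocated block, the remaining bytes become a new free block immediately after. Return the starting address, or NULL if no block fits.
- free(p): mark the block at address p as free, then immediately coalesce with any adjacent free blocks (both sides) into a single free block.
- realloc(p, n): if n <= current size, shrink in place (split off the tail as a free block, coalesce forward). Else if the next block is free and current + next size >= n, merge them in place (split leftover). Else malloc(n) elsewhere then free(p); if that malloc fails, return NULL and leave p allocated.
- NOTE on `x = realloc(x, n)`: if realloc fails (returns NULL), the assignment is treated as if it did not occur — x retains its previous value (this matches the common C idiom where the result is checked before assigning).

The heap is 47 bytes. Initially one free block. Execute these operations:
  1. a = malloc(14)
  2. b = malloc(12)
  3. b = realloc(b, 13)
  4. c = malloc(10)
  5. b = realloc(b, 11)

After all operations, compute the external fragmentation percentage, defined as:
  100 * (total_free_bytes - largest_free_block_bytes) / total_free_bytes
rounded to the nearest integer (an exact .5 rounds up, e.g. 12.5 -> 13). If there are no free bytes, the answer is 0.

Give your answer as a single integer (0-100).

Answer: 17

Derivation:
Op 1: a = malloc(14) -> a = 0; heap: [0-13 ALLOC][14-46 FREE]
Op 2: b = malloc(12) -> b = 14; heap: [0-13 ALLOC][14-25 ALLOC][26-46 FREE]
Op 3: b = realloc(b, 13) -> b = 14; heap: [0-13 ALLOC][14-26 ALLOC][27-46 FREE]
Op 4: c = malloc(10) -> c = 27; heap: [0-13 ALLOC][14-26 ALLOC][27-36 ALLOC][37-46 FREE]
Op 5: b = realloc(b, 11) -> b = 14; heap: [0-13 ALLOC][14-24 ALLOC][25-26 FREE][27-36 ALLOC][37-46 FREE]
Free blocks: [2 10] total_free=12 largest=10 -> 100*(12-10)/12 = 200/12 ≈ 16.667 -> rounds to 17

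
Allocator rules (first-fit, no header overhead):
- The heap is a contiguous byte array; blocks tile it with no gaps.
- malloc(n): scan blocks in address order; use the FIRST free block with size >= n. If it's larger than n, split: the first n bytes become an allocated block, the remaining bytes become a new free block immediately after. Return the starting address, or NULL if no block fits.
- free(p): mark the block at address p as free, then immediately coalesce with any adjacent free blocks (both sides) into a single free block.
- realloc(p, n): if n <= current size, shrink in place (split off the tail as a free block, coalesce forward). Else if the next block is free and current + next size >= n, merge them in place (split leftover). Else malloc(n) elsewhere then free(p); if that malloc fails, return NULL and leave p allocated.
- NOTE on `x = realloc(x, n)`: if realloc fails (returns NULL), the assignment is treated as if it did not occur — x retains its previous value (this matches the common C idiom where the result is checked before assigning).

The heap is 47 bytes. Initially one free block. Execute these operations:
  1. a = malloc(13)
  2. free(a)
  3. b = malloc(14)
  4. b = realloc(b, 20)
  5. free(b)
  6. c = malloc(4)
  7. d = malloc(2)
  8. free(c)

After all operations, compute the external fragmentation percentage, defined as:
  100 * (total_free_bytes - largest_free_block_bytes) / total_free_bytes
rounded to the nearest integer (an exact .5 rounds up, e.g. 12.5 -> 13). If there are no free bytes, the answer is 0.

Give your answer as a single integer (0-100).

Answer: 9

Derivation:
Op 1: a = malloc(13) -> a = 0; heap: [0-12 ALLOC][13-46 FREE]
Op 2: free(a) -> (freed a); heap: [0-46 FREE]
Op 3: b = malloc(14) -> b = 0; heap: [0-13 ALLOC][14-46 FREE]
Op 4: b = realloc(b, 20) -> b = 0; heap: [0-19 ALLOC][20-46 FREE]
Op 5: free(b) -> (freed b); heap: [0-46 FREE]
Op 6: c = malloc(4) -> c = 0; heap: [0-3 ALLOC][4-46 FREE]
Op 7: d = malloc(2) -> d = 4; heap: [0-3 ALLOC][4-5 ALLOC][6-46 FREE]
Op 8: free(c) -> (freed c); heap: [0-3 FREE][4-5 ALLOC][6-46 FREE]
Free blocks: [4 41] total_free=45 largest=41 -> 100*(45-41)/45 = 400/45 ≈ 8.889 -> rounds to 9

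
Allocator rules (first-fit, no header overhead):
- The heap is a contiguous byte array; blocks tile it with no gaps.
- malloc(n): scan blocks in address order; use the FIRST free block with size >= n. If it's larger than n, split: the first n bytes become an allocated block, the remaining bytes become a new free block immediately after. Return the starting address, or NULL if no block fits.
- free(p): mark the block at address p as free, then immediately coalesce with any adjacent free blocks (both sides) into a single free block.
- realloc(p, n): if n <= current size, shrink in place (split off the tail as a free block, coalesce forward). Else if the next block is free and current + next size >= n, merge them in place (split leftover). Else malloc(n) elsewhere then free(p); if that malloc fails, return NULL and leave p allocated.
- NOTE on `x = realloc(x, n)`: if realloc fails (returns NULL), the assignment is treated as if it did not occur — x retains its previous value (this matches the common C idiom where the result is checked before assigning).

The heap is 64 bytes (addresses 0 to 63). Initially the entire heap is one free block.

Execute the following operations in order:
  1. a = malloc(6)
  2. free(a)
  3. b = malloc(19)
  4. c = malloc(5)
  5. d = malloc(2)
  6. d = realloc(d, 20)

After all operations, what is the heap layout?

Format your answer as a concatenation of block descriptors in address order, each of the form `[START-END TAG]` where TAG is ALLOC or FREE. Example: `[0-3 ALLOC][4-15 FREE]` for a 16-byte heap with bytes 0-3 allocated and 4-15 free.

Answer: [0-18 ALLOC][19-23 ALLOC][24-43 ALLOC][44-63 FREE]

Derivation:
Op 1: a = malloc(6) -> a = 0; heap: [0-5 ALLOC][6-63 FREE]
Op 2: free(a) -> (freed a); heap: [0-63 FREE]
Op 3: b = malloc(19) -> b = 0; heap: [0-18 ALLOC][19-63 FREE]
Op 4: c = malloc(5) -> c = 19; heap: [0-18 ALLOC][19-23 ALLOC][24-63 FREE]
Op 5: d = malloc(2) -> d = 24; heap: [0-18 ALLOC][19-23 ALLOC][24-25 ALLOC][26-63 FREE]
Op 6: d = realloc(d, 20) -> d = 24; heap: [0-18 ALLOC][19-23 ALLOC][24-43 ALLOC][44-63 FREE]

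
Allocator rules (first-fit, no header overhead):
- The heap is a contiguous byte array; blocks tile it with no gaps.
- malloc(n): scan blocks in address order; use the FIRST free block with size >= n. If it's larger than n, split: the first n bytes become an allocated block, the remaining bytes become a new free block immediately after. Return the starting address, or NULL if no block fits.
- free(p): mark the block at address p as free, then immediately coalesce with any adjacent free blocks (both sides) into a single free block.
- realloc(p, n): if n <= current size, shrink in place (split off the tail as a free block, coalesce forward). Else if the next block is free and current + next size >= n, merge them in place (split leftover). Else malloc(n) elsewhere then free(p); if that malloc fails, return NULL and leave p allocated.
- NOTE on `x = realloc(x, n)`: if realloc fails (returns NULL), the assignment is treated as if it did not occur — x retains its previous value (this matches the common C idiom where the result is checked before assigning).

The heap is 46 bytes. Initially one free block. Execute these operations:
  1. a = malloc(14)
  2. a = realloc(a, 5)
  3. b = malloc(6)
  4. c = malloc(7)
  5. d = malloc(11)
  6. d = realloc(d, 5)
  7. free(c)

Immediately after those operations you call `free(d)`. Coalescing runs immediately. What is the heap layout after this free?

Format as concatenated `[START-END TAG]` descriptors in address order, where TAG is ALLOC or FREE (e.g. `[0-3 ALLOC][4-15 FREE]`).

Answer: [0-4 ALLOC][5-10 ALLOC][11-45 FREE]

Derivation:
Op 1: a = malloc(14) -> a = 0; heap: [0-13 ALLOC][14-45 FREE]
Op 2: a = realloc(a, 5) -> a = 0; heap: [0-4 ALLOC][5-45 FREE]
Op 3: b = malloc(6) -> b = 5; heap: [0-4 ALLOC][5-10 ALLOC][11-45 FREE]
Op 4: c = malloc(7) -> c = 11; heap: [0-4 ALLOC][5-10 ALLOC][11-17 ALLOC][18-45 FREE]
Op 5: d = malloc(11) -> d = 18; heap: [0-4 ALLOC][5-10 ALLOC][11-17 ALLOC][18-28 ALLOC][29-45 FREE]
Op 6: d = realloc(d, 5) -> d = 18; heap: [0-4 ALLOC][5-10 ALLOC][11-17 ALLOC][18-22 ALLOC][23-45 FREE]
Op 7: free(c) -> (freed c); heap: [0-4 ALLOC][5-10 ALLOC][11-17 FREE][18-22 ALLOC][23-45 FREE]
free(d): d = 18 -> block [18-22 ALLOC]; mark free, coalesce with adjacent free neighbors -> [0-4 ALLOC][5-10 ALLOC][11-45 FREE]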